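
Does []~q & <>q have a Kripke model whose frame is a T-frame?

1. []~q & <>q, w0
2. []~q, w0
3. <>q, w0
4. ~q, w0
5. q, w1
6. ~q, w1
Accessibility: w0Rw0, w0Rw1, w1Rw1
Branch closes: q and ~q both at w1.
Every branch closes; the branch above is one of them.

No, unsatisfiable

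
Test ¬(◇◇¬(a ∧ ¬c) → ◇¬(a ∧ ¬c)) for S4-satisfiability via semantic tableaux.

Unsatisfiable

1. ¬(◇◇¬(a ∧ ¬c) → ◇¬(a ∧ ¬c)), w0
2. ◇◇¬(a ∧ ¬c), w0   [¬→-rule on 1]
3. ¬◇¬(a ∧ ¬c), w0   [¬→-rule on 1]
4. a ∧ ¬c, w0   [¬◇-rule on 3 via w0Rw0]
5. a, w0   [∧-rule on 4]
6. ¬c, w0   [∧-rule on 4]
7. ◇¬(a ∧ ¬c), w1   [◇-rule on 2: fresh world w1, w0Rw1]
8. a ∧ ¬c, w1   [¬◇-rule on 3 via w0Rw1]
9. a, w1   [∧-rule on 8]
10. ¬c, w1   [∧-rule on 8]
11. ¬(a ∧ ¬c), w2   [◇-rule on 7: fresh world w2, w1Rw2]
12. a ∧ ¬c, w2   [¬◇-rule on 3 via w0Rw2]
13. a, w2   [∧-rule on 12]
14. ¬c, w2   [∧-rule on 12]
15. c, w2   [¬∧-rule on 11 (branches; this branch)]
Accessibility: w0Rw0, w0Rw1, w0Rw2, w1Rw1, w1Rw2, w2Rw2
Branch closes: c and ¬c both at w2.
(One branch shown.) All branches close.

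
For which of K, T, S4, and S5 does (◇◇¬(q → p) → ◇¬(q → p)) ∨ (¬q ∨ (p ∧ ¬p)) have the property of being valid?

T-tableau for the negation ¬((◇◇¬(q → p) → ◇¬(q → p)) ∨ (¬q ∨ (p ∧ ¬p))):
1. ¬((◇◇¬(q → p) → ◇¬(q → p)) ∨ (¬q ∨ (p ∧ ¬p))), 0
2. ¬(◇◇¬(q → p) → ◇¬(q → p)), 0
3. ¬(¬q ∨ (p ∧ ¬p)), 0
4. ◇◇¬(q → p), 0
5. ¬◇¬(q → p), 0
6. q, 0
7. ¬(p ∧ ¬p), 0
8. q → p, 0
9. p, 0
10. ◇¬(q → p), 1
11. q → p, 1
12. p, 1
13. ¬(q → p), 2
14. q, 2
15. ¬p, 2
Accessibility: 0R0, 0R1, 1R1, 1R2, 2R2
Complete open branch: countermodel on a T-frame, so not valid in T, nor in K (the same frame is also a K-frame).
S4-tableau for the negation ¬((◇◇¬(q → p) → ◇¬(q → p)) ∨ (¬q ∨ (p ∧ ¬p))):
1. ¬((◇◇¬(q → p) → ◇¬(q → p)) ∨ (¬q ∨ (p ∧ ¬p))), 0
2. ¬(◇◇¬(q → p) → ◇¬(q → p)), 0
3. ¬(¬q ∨ (p ∧ ¬p)), 0
4. ◇◇¬(q → p), 0
5. ¬◇¬(q → p), 0
6. q, 0
7. ¬(p ∧ ¬p), 0
8. q → p, 0
9. p, 0
10. ◇¬(q → p), 1
11. q → p, 1
12. p, 1
13. ¬(q → p), 2
14. q, 2
15. ¬p, 2
16. q → p, 2
17. p, 2
Accessibility: 0R0, 0R1, 0R2, 1R1, 1R2, 2R2
Branch closes: p and ¬p both at 2.
Every branch closes (one shown): valid in S4, hence also in S5 (every theorem of S4 is a theorem of S5).

S4, S5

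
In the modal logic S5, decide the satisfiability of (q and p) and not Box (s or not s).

Unsatisfiable (every branch closes)

1. (q and p) and not Box (s or not s), 0
2. q and p, 0   [and-rule on 1]
3. not Box (s or not s), 0   [and-rule on 1]
4. q, 0   [and-rule on 2]
5. p, 0   [and-rule on 2]
6. not (s or not s), 1   [neg-Box-rule on 3: fresh world 1, 0R1]
7. not s, 1   [neg-or-rule on 6]
8. s, 1   [neg-or-rule on 6]
Accessibility: 0R0, 0R1, 1R0, 1R1
Branch closes: s and not s both at 1.
Every branch closes; the branch above is one of them.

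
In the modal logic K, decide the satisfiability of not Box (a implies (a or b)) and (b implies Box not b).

1. not Box (a implies (a or b)) and (b implies Box not b), u
2. not Box (a implies (a or b)), u
3. b implies Box not b, u
4. Box not b, u
5. not (a implies (a or b)), v
6. a, v
7. not (a or b), v
8. not a, v
9. not b, v
Accessibility: uRv
Branch closes: a and not a both at v.
Every branch closes; the branch above is one of them.

No, unsatisfiable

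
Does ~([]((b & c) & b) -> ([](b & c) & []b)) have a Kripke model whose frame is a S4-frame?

Unsatisfiable

1. ~([]((b & c) & b) -> ([](b & c) & []b)), w0
2. []((b & c) & b), w0   [~->-rule on 1]
3. ~([](b & c) & []b), w0   [~->-rule on 1]
4. (b & c) & b, w0   [[]-rule on 2 via w0Rw0]
5. b & c, w0   [&-rule on 4]
6. b, w0   [&-rule on 4]
7. c, w0   [&-rule on 5]
8. ~[](b & c), w0   [~&-rule on 3 (branches; this branch)]
9. ~(b & c), w1   [~[]-rule on 8: fresh world w1, w0Rw1]
10. (b & c) & b, w1   [[]-rule on 2 via w0Rw1]
11. b & c, w1   [&-rule on 10]
12. b, w1   [&-rule on 10]
13. c, w1   [&-rule on 11]
14. ~c, w1   [~&-rule on 9 (branches; this branch)]
Accessibility: w0Rw0, w0Rw1, w1Rw1
Branch closes: c and ~c both at w1.
All branches of the tableau close; one closing branch shown above.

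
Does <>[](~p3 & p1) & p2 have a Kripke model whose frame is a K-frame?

Satisfiable (open branch found)

1. <>[](~p3 & p1) & p2, u
2. <>[](~p3 & p1), u
3. p2, u
4. [](~p3 & p1), v
Accessibility: uRv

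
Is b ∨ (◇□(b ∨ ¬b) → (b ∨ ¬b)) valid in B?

Valid

Tableau for the negation ¬(b ∨ (◇□(b ∨ ¬b) → (b ∨ ¬b))):
1. ¬(b ∨ (◇□(b ∨ ¬b) → (b ∨ ¬b))), w0
2. ¬b, w0
3. ¬(◇□(b ∨ ¬b) → (b ∨ ¬b)), w0
4. ◇□(b ∨ ¬b), w0
5. ¬(b ∨ ¬b), w0
6. b, w0
Accessibility: w0Rw0
Branch closes: b and ¬b both at w0.
All branches of the negation close; one closing branch shown above.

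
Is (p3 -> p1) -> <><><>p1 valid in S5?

Tableau for the negation ~((p3 -> p1) -> <><><>p1):
1. ~((p3 -> p1) -> <><><>p1), u
2. p3 -> p1, u
3. ~<><><>p1, u
4. ~<><>p1, u
5. ~<>p1, u
6. ~p1, u
7. ~p3, u
Accessibility: uRu
The negation has an open branch (countermodel exists).

No, not valid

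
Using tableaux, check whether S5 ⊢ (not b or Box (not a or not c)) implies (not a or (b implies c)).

Invalid (countermodel exists)

Tableau for the negation not ((not b or Box (not a or not c)) implies (not a or (b implies c))):
1. not ((not b or Box (not a or not c)) implies (not a or (b implies c))), w0
2. not b or Box (not a or not c), w0
3. not (not a or (b implies c)), w0
4. a, w0
5. not (b implies c), w0
6. b, w0
7. not c, w0
8. Box (not a or not c), w0
9. not a or not c, w0
Accessibility: w0Rw0
The negation has an open branch (countermodel exists).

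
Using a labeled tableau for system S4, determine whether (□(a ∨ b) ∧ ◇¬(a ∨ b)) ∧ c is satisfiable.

No, unsatisfiable

1. (□(a ∨ b) ∧ ◇¬(a ∨ b)) ∧ c, 0
2. □(a ∨ b) ∧ ◇¬(a ∨ b), 0
3. c, 0
4. □(a ∨ b), 0
5. ◇¬(a ∨ b), 0
6. a ∨ b, 0
7. b, 0
8. ¬(a ∨ b), 1
9. ¬a, 1
10. ¬b, 1
11. a ∨ b, 1
12. b, 1
Accessibility: 0R0, 0R1, 1R1
Branch closes: b and ¬b both at 1.
(One branch shown.) All branches close.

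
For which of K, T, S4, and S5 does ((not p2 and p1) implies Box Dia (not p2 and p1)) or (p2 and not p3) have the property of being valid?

S5-tableau for the negation not (((not p2 and p1) implies Box Dia (not p2 and p1)) or (p2 and not p3)):
1. not (((not p2 and p1) implies Box Dia (not p2 and p1)) or (p2 and not p3)), w0
2. not ((not p2 and p1) implies Box Dia (not p2 and p1)), w0
3. not (p2 and not p3), w0
4. not p2 and p1, w0
5. not Box Dia (not p2 and p1), w0
6. not p2, w0
7. p1, w0
8. p3, w0
9. not Dia (not p2 and p1), w1
10. not (not p2 and p1), w0
11. not (not p2 and p1), w1
12. not p1, w0
Accessibility: w0Rw0, w0Rw1, w1Rw0, w1Rw1
Branch closes: p1 and not p1 both at w0.
Every branch closes (one shown): valid in S5.
S4-tableau for the negation not (((not p2 and p1) implies Box Dia (not p2 and p1)) or (p2 and not p3)):
1. not (((not p2 and p1) implies Box Dia (not p2 and p1)) or (p2 and not p3)), w0
2. not ((not p2 and p1) implies Box Dia (not p2 and p1)), w0
3. not (p2 and not p3), w0
4. not p2 and p1, w0
5. not Box Dia (not p2 and p1), w0
6. not p2, w0
7. p1, w0
8. p3, w0
9. not Dia (not p2 and p1), w1
10. not (not p2 and p1), w1
11. not p1, w1
Accessibility: w0Rw0, w0Rw1, w1Rw1
Complete open branch: countermodel on an S4-frame, so not valid in S4, nor in K, T (the same frame is also a K-frame and a T-frame).

S5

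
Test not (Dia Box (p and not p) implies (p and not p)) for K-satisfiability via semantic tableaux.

1. not (Dia Box (p and not p) implies (p and not p)), 0
2. Dia Box (p and not p), 0
3. not (p and not p), 0
4. p, 0
5. Box (p and not p), 1
Accessibility: 0R1

Satisfiable (open branch found)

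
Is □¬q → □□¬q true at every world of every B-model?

Tableau for the negation ¬(□¬q → □□¬q):
1. ¬(□¬q → □□¬q), u
2. □¬q, u   [¬→-rule on 1]
3. ¬□□¬q, u   [¬→-rule on 1]
4. ¬q, u   [□-rule on 2 via uRu]
5. ¬□¬q, v   [¬□-rule on 3: fresh world v, uRv]
6. ¬q, v   [□-rule on 2 via uRv]
7. q, w   [¬□-rule on 5: fresh world w, vRw]
Accessibility: uRu, uRv, vRu, vRv, vRw, wRv, wRw
The negation has an open branch (countermodel exists).

Invalid (countermodel exists)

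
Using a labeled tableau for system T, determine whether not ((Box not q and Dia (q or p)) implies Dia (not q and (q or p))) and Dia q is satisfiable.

Unsatisfiable (every branch closes)

1. not ((Box not q and Dia (q or p)) implies Dia (not q and (q or p))) and Dia q, u
2. not ((Box not q and Dia (q or p)) implies Dia (not q and (q or p))), u   [and-rule on 1]
3. Dia q, u   [and-rule on 1]
4. Box not q and Dia (q or p), u   [neg-implies-rule on 2]
5. not Dia (not q and (q or p)), u   [neg-implies-rule on 2]
6. Box not q, u   [and-rule on 4]
7. Dia (q or p), u   [and-rule on 4]
8. not (not q and (q or p)), u   [neg-Dia-rule on 5 via uRu]
9. not q, u   [Box-rule on 6 via uRu]
10. not (q or p), u   [neg-and-rule on 8 (branches; this branch)]
11. not p, u   [neg-or-rule on 10]
12. q, v   [Dia-rule on 3: fresh world v, uRv]
13. not (not q and (q or p)), v   [neg-Dia-rule on 5 via uRv]
14. not q, v   [Box-rule on 6 via uRv]
Accessibility: uRu, uRv, vRv
Branch closes: q and not q both at v.
All branches of the tableau close; one closing branch shown above.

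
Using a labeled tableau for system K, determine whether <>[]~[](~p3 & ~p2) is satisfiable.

1. <>[]~[](~p3 & ~p2), u
2. []~[](~p3 & ~p2), v
Accessibility: uRv

Satisfiable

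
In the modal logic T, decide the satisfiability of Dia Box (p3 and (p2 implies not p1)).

1. Dia Box (p3 and (p2 implies not p1)), 0
2. Box (p3 and (p2 implies not p1)), 1
3. p3 and (p2 implies not p1), 1
4. p3, 1
5. p2 implies not p1, 1
6. not p1, 1
Accessibility: 0R0, 0R1, 1R1

Satisfiable (open branch found)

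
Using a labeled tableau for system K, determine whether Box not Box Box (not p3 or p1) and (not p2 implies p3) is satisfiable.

Yes, satisfiable

1. Box not Box Box (not p3 or p1) and (not p2 implies p3), 0
2. Box not Box Box (not p3 or p1), 0
3. not p2 implies p3, 0
4. p3, 0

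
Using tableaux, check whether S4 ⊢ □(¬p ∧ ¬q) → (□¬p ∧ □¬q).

Yes, valid

Tableau for the negation ¬(□(¬p ∧ ¬q) → (□¬p ∧ □¬q)):
1. ¬(□(¬p ∧ ¬q) → (□¬p ∧ □¬q)), w0
2. □(¬p ∧ ¬q), w0
3. ¬(□¬p ∧ □¬q), w0
4. ¬p ∧ ¬q, w0
5. ¬p, w0
6. ¬q, w0
7. ¬□¬q, w0
8. q, w1
9. ¬p ∧ ¬q, w1
10. ¬p, w1
11. ¬q, w1
Accessibility: w0Rw0, w0Rw1, w1Rw1
Branch closes: q and ¬q both at w1.
All branches of the negation close; one closing branch shown above.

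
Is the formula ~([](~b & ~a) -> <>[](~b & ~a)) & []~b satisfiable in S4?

1. ~([](~b & ~a) -> <>[](~b & ~a)) & []~b, w0
2. ~([](~b & ~a) -> <>[](~b & ~a)), w0   [&-rule on 1]
3. []~b, w0   [&-rule on 1]
4. [](~b & ~a), w0   [~->-rule on 2]
5. ~<>[](~b & ~a), w0   [~->-rule on 2]
6. ~b, w0   [[]-rule on 3 via w0Rw0]
7. ~b & ~a, w0   [[]-rule on 4 via w0Rw0]
8. ~a, w0   [&-rule on 7]
9. ~[](~b & ~a), w0   [~<>-rule on 5 via w0Rw0]
10. ~(~b & ~a), w1   [~[]-rule on 9: fresh world w1, w0Rw1]
11. ~b, w1   [[]-rule on 3 via w0Rw1]
12. ~b & ~a, w1   [[]-rule on 4 via w0Rw1]
13. ~a, w1   [&-rule on 12]
14. ~[](~b & ~a), w1   [~<>-rule on 5 via w0Rw1]
15. a, w1   [~&-rule on 10 (branches; this branch)]
Accessibility: w0Rw0, w0Rw1, w1Rw1
Branch closes: a and ~a both at w1.
Every branch closes; the branch above is one of them.

No, unsatisfiable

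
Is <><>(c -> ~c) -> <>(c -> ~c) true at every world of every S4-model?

Valid in S4

Tableau for the negation ~(<><>(c -> ~c) -> <>(c -> ~c)):
1. ~(<><>(c -> ~c) -> <>(c -> ~c)), u
2. <><>(c -> ~c), u
3. ~<>(c -> ~c), u
4. ~(c -> ~c), u
5. c, u
6. <>(c -> ~c), v
7. ~(c -> ~c), v
8. c, v
9. c -> ~c, w
10. ~(c -> ~c), w
11. c, w
12. ~c, w
Accessibility: uRu, uRv, uRw, vRv, vRw, wRw
Branch closes: c and ~c both at w.
Every branch of the negation's tableau closes; the branch above is one of them.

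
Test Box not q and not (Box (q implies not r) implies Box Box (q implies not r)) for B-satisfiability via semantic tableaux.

Yes, satisfiable

1. Box not q and not (Box (q implies not r) implies Box Box (q implies not r)), u
2. Box not q, u
3. not (Box (q implies not r) implies Box Box (q implies not r)), u
4. Box (q implies not r), u
5. not Box Box (q implies not r), u
6. not q, u
7. q implies not r, u
8. not r, u
9. not Box (q implies not r), v
10. not q, v
11. q implies not r, v
12. not r, v
13. not (q implies not r), w
14. q, w
15. r, w
Accessibility: uRu, uRv, vRu, vRv, vRw, wRv, wRw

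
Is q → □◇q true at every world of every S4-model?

Tableau for the negation ¬(q → □◇q):
1. ¬(q → □◇q), 0
2. q, 0
3. ¬□◇q, 0
4. ¬◇q, 1
5. ¬q, 1
Accessibility: 0R0, 0R1, 1R1
The negation has an open branch (countermodel exists).

No, not valid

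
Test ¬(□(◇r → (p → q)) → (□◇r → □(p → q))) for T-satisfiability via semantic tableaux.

No, unsatisfiable

1. ¬(□(◇r → (p → q)) → (□◇r → □(p → q))), w0
2. □(◇r → (p → q)), w0
3. ¬(□◇r → □(p → q)), w0
4. □◇r, w0
5. ¬□(p → q), w0
6. ◇r → (p → q), w0
7. ◇r, w0
8. p → q, w0
9. q, w0
10. ¬(p → q), w1
11. p, w1
12. ¬q, w1
13. ◇r → (p → q), w1
14. ◇r, w1
15. ¬◇r, w1
16. ¬r, w1
17. r, w2
18. ◇r → (p → q), w2
19. ◇r, w2
20. p → q, w2
21. q, w2
22. r, w3
23. ¬r, w3
Accessibility: w0Rw0, w0Rw1, w0Rw2, w1Rw1, w1Rw3, w2Rw2, w3Rw3
Branch closes: r and ¬r both at w3.
All branches of the tableau close; one closing branch shown above.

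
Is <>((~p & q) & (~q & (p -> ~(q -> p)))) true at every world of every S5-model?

No, not valid

Tableau for the negation ~<>((~p & q) & (~q & (p -> ~(q -> p)))):
1. ~<>((~p & q) & (~q & (p -> ~(q -> p)))), w0
2. ~((~p & q) & (~q & (p -> ~(q -> p)))), w0   [~<>-rule on 1 via w0Rw0]
3. ~(~q & (p -> ~(q -> p))), w0   [~&-rule on 2 (branches; this branch)]
4. ~(p -> ~(q -> p)), w0   [~&-rule on 3 (branches; this branch)]
5. p, w0   [~->-rule on 4]
6. q -> p, w0   [~->-rule on 4]
Accessibility: w0Rw0
The negation has an open branch (countermodel exists).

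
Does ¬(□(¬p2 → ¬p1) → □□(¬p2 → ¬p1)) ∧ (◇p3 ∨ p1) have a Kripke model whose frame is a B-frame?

Satisfiable

1. ¬(□(¬p2 → ¬p1) → □□(¬p2 → ¬p1)) ∧ (◇p3 ∨ p1), w0
2. ¬(□(¬p2 → ¬p1) → □□(¬p2 → ¬p1)), w0
3. ◇p3 ∨ p1, w0
4. □(¬p2 → ¬p1), w0
5. ¬□□(¬p2 → ¬p1), w0
6. ¬p2 → ¬p1, w0
7. p1, w0
8. p2, w0
9. ¬□(¬p2 → ¬p1), w1
10. ¬p2 → ¬p1, w1
11. ¬p1, w1
12. ¬(¬p2 → ¬p1), w2
13. ¬p2, w2
14. p1, w2
Accessibility: w0Rw0, w0Rw1, w1Rw0, w1Rw1, w1Rw2, w2Rw1, w2Rw2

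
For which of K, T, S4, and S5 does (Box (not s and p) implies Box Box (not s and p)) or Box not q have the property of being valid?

T-tableau for the negation not ((Box (not s and p) implies Box Box (not s and p)) or Box not q):
1. not ((Box (not s and p) implies Box Box (not s and p)) or Box not q), 0
2. not (Box (not s and p) implies Box Box (not s and p)), 0
3. not Box not q, 0
4. Box (not s and p), 0
5. not Box Box (not s and p), 0
6. not s and p, 0
7. not s, 0
8. p, 0
9. q, 1
10. not s and p, 1
11. not s, 1
12. p, 1
13. not Box (not s and p), 2
14. not s and p, 2
15. not s, 2
16. p, 2
17. not (not s and p), 3
18. not p, 3
Accessibility: 0R0, 0R1, 0R2, 1R1, 2R2, 2R3, 3R3
Complete open branch: countermodel on a T-frame, so not valid in T, nor in K (the same frame is also a K-frame).
S4-tableau for the negation not ((Box (not s and p) implies Box Box (not s and p)) or Box not q):
1. not ((Box (not s and p) implies Box Box (not s and p)) or Box not q), 0
2. not (Box (not s and p) implies Box Box (not s and p)), 0
3. not Box not q, 0
4. Box (not s and p), 0
5. not Box Box (not s and p), 0
6. not s and p, 0
7. not s, 0
8. p, 0
9. q, 1
10. not s and p, 1
11. not s, 1
12. p, 1
13. not Box (not s and p), 2
14. not s and p, 2
15. not s, 2
16. p, 2
17. not (not s and p), 3
18. not s and p, 3
19. not s, 3
20. p, 3
21. not p, 3
Accessibility: 0R0, 0R1, 0R2, 0R3, 1R1, 2R2, 2R3, 3R3
Branch closes: p and not p both at 3.
Every branch closes (one shown): valid in S4, hence also in S5 (every theorem of S4 is a theorem of S5).

S4, S5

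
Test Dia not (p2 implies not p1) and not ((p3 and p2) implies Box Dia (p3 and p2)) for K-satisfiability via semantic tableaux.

Yes, satisfiable

1. Dia not (p2 implies not p1) and not ((p3 and p2) implies Box Dia (p3 and p2)), w0
2. Dia not (p2 implies not p1), w0
3. not ((p3 and p2) implies Box Dia (p3 and p2)), w0
4. p3 and p2, w0
5. not Box Dia (p3 and p2), w0
6. p3, w0
7. p2, w0
8. not (p2 implies not p1), w1
9. p2, w1
10. p1, w1
11. not Dia (p3 and p2), w2
Accessibility: w0Rw1, w0Rw2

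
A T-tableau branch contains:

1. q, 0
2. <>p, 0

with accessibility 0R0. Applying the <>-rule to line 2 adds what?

a fresh world 1 with 0R1, and p at 1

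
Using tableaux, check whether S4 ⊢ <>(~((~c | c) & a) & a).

Not valid

Tableau for the negation ~<>(~((~c | c) & a) & a):
1. ~<>(~((~c | c) & a) & a), 0
2. ~(~((~c | c) & a) & a), 0   [~<>-rule on 1 via 0R0]
3. ~a, 0   [~&-rule on 2 (branches; this branch)]
Accessibility: 0R0
The negation has an open branch (countermodel exists).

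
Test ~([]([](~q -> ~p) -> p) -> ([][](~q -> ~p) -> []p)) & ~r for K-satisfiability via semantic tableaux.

1. ~([]([](~q -> ~p) -> p) -> ([][](~q -> ~p) -> []p)) & ~r, w0
2. ~([]([](~q -> ~p) -> p) -> ([][](~q -> ~p) -> []p)), w0   [&-rule on 1]
3. ~r, w0   [&-rule on 1]
4. []([](~q -> ~p) -> p), w0   [~->-rule on 2]
5. ~([][](~q -> ~p) -> []p), w0   [~->-rule on 2]
6. [][](~q -> ~p), w0   [~->-rule on 5]
7. ~[]p, w0   [~->-rule on 5]
8. ~p, w1   [~[]-rule on 7: fresh world w1, w0Rw1]
9. [](~q -> ~p) -> p, w1   [[]-rule on 4 via w0Rw1]
10. [](~q -> ~p), w1   [[]-rule on 6 via w0Rw1]
11. ~[](~q -> ~p), w1   [->-rule on 9 (branches; this branch)]
12. ~(~q -> ~p), w2   [~[]-rule on 11: fresh world w2, w1Rw2]
13. ~q, w2   [~->-rule on 12]
14. p, w2   [~->-rule on 12]
15. ~q -> ~p, w2   [[]-rule on 10 via w1Rw2]
16. ~p, w2   [->-rule on 15 (branches; this branch)]
Accessibility: w0Rw1, w1Rw2
Branch closes: p and ~p both at w2.
(One branch shown.) All branches close.

Unsatisfiable (every branch closes)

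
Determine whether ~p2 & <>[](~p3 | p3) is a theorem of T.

Tableau for the negation ~(~p2 & <>[](~p3 | p3)):
1. ~(~p2 & <>[](~p3 | p3)), u
2. p2, u
Accessibility: uRu
The negation has an open branch (countermodel exists).

Not valid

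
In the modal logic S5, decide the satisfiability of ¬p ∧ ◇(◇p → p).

Satisfiable

1. ¬p ∧ ◇(◇p → p), 0
2. ¬p, 0   [∧-rule on 1]
3. ◇(◇p → p), 0   [∧-rule on 1]
4. ◇p → p, 1   [◇-rule on 3: fresh world 1, 0R1]
5. p, 1   [→-rule on 4 (branches; this branch)]
Accessibility: 0R0, 0R1, 1R0, 1R1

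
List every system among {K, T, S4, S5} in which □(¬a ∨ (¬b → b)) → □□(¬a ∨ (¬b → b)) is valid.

S4, S5

S4-tableau for the negation ¬(□(¬a ∨ (¬b → b)) → □□(¬a ∨ (¬b → b))):
1. ¬(□(¬a ∨ (¬b → b)) → □□(¬a ∨ (¬b → b))), w0
2. □(¬a ∨ (¬b → b)), w0
3. ¬□□(¬a ∨ (¬b → b)), w0
4. ¬a ∨ (¬b → b), w0
5. ¬b → b, w0
6. b, w0
7. ¬□(¬a ∨ (¬b → b)), w1
8. ¬a ∨ (¬b → b), w1
9. ¬b → b, w1
10. b, w1
11. ¬(¬a ∨ (¬b → b)), w2
12. a, w2
13. ¬(¬b → b), w2
14. ¬b, w2
15. ¬a ∨ (¬b → b), w2
16. ¬b → b, w2
17. b, w2
Accessibility: w0Rw0, w0Rw1, w0Rw2, w1Rw1, w1Rw2, w2Rw2
Branch closes: b and ¬b both at w2.
Every branch closes (one shown): valid in S4, hence also in S5 (every theorem of S4 is a theorem of S5).
T-tableau for the negation ¬(□(¬a ∨ (¬b → b)) → □□(¬a ∨ (¬b → b))):
1. ¬(□(¬a ∨ (¬b → b)) → □□(¬a ∨ (¬b → b))), w0
2. □(¬a ∨ (¬b → b)), w0
3. ¬□□(¬a ∨ (¬b → b)), w0
4. ¬a ∨ (¬b → b), w0
5. ¬b → b, w0
6. b, w0
7. ¬□(¬a ∨ (¬b → b)), w1
8. ¬a ∨ (¬b → b), w1
9. ¬b → b, w1
10. b, w1
11. ¬(¬a ∨ (¬b → b)), w2
12. a, w2
13. ¬(¬b → b), w2
14. ¬b, w2
Accessibility: w0Rw0, w0Rw1, w1Rw1, w1Rw2, w2Rw2
Complete open branch: countermodel on a T-frame, so not valid in T, nor in K (the same frame is also a K-frame).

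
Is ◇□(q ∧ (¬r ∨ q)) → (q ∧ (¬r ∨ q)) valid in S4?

No, not valid

Tableau for the negation ¬(◇□(q ∧ (¬r ∨ q)) → (q ∧ (¬r ∨ q))):
1. ¬(◇□(q ∧ (¬r ∨ q)) → (q ∧ (¬r ∨ q))), u
2. ◇□(q ∧ (¬r ∨ q)), u
3. ¬(q ∧ (¬r ∨ q)), u
4. ¬(¬r ∨ q), u
5. r, u
6. ¬q, u
7. □(q ∧ (¬r ∨ q)), v
8. q ∧ (¬r ∨ q), v
9. q, v
10. ¬r ∨ q, v
Accessibility: uRu, uRv, vRv
The negation has an open branch (countermodel exists).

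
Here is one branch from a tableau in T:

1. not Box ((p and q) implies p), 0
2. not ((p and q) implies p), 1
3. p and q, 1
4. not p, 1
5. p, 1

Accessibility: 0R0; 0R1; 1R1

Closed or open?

Both p and not p appear at 1.

Yes, closed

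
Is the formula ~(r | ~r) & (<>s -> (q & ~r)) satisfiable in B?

1. ~(r | ~r) & (<>s -> (q & ~r)), w0
2. ~(r | ~r), w0
3. <>s -> (q & ~r), w0
4. ~r, w0
5. r, w0
Accessibility: w0Rw0
Branch closes: r and ~r both at w0.
All branches of the tableau close; one closing branch shown above.

Unsatisfiable (every branch closes)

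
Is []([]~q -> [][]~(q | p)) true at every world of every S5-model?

Tableau for the negation ~[]([]~q -> [][]~(q | p)):
1. ~[]([]~q -> [][]~(q | p)), w0
2. ~([]~q -> [][]~(q | p)), w1
3. []~q, w1
4. ~[][]~(q | p), w1
5. ~q, w0
6. ~q, w1
7. ~[]~(q | p), w2
8. ~q, w2
9. q | p, w3
10. ~q, w3
11. p, w3
Accessibility: w0Rw0, w0Rw1, w0Rw2, w0Rw3, w1Rw0, w1Rw1, w1Rw2, w1Rw3, w2Rw0, w2Rw1, w2Rw2, w2Rw3, w3Rw0, w3Rw1, w3Rw2, w3Rw3
The negation has an open branch (countermodel exists).

No, not valid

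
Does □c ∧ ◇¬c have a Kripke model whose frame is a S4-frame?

No, unsatisfiable

1. □c ∧ ◇¬c, u
2. □c, u
3. ◇¬c, u
4. c, u
5. ¬c, v
6. c, v
Accessibility: uRu, uRv, vRv
Branch closes: c and ¬c both at v.
(One branch shown.) All branches close.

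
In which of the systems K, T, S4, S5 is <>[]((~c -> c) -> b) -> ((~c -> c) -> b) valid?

S5

S4-tableau for the negation ~(<>[]((~c -> c) -> b) -> ((~c -> c) -> b)):
1. ~(<>[]((~c -> c) -> b) -> ((~c -> c) -> b)), w0
2. <>[]((~c -> c) -> b), w0   [~->-rule on 1]
3. ~((~c -> c) -> b), w0   [~->-rule on 1]
4. ~c -> c, w0   [~->-rule on 3]
5. ~b, w0   [~->-rule on 3]
6. c, w0   [->-rule on 4 (branches; this branch)]
7. []((~c -> c) -> b), w1   [<>-rule on 2: fresh world w1, w0Rw1]
8. (~c -> c) -> b, w1   [[]-rule on 7 via w1Rw1]
9. b, w1   [->-rule on 8 (branches; this branch)]
Accessibility: w0Rw0, w0Rw1, w1Rw1
Complete open branch: countermodel on an S4-frame, so not valid in S4, nor in K, T (the same frame is also a K-frame and a T-frame).
S5-tableau for the negation ~(<>[]((~c -> c) -> b) -> ((~c -> c) -> b)):
1. ~(<>[]((~c -> c) -> b) -> ((~c -> c) -> b)), w0
2. <>[]((~c -> c) -> b), w0   [~->-rule on 1]
3. ~((~c -> c) -> b), w0   [~->-rule on 1]
4. ~c -> c, w0   [~->-rule on 3]
5. ~b, w0   [~->-rule on 3]
6. c, w0   [->-rule on 4 (branches; this branch)]
7. []((~c -> c) -> b), w1   [<>-rule on 2: fresh world w1, w0Rw1]
8. (~c -> c) -> b, w0   [[]-rule on 7 via w1Rw0]
9. (~c -> c) -> b, w1   [[]-rule on 7 via w1Rw1]
10. ~(~c -> c), w0   [->-rule on 8 (branches; this branch)]
11. ~c, w0   [~->-rule on 10]
Accessibility: w0Rw0, w0Rw1, w1Rw0, w1Rw1
Branch closes: c and ~c both at w0.
Every branch closes (one shown): valid in S5.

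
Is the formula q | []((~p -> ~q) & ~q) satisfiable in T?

1. q | []((~p -> ~q) & ~q), w0
2. []((~p -> ~q) & ~q), w0
3. (~p -> ~q) & ~q, w0
4. ~p -> ~q, w0
5. ~q, w0
Accessibility: w0Rw0

Satisfiable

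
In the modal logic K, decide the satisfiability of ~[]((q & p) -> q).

1. ~[]((q & p) -> q), w0
2. ~((q & p) -> q), w1   [~[]-rule on 1: fresh world w1, w0Rw1]
3. q & p, w1   [~->-rule on 2]
4. ~q, w1   [~->-rule on 2]
5. q, w1   [&-rule on 3]
6. p, w1   [&-rule on 3]
Accessibility: w0Rw1
Branch closes: q and ~q both at w1.
Every branch closes; the branch above is one of them.

Unsatisfiable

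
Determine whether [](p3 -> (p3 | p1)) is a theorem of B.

Yes, valid

Tableau for the negation ~[](p3 -> (p3 | p1)):
1. ~[](p3 -> (p3 | p1)), 0
2. ~(p3 -> (p3 | p1)), 1   [~[]-rule on 1: fresh world 1, 0R1]
3. p3, 1   [~->-rule on 2]
4. ~(p3 | p1), 1   [~->-rule on 2]
5. ~p3, 1   [~|-rule on 4]
6. ~p1, 1   [~|-rule on 4]
Accessibility: 0R0, 0R1, 1R0, 1R1
Branch closes: p3 and ~p3 both at 1.
Every branch of the negation's tableau closes; the branch above is one of them.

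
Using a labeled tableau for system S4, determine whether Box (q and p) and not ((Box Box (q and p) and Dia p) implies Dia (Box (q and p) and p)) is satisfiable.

1. Box (q and p) and not ((Box Box (q and p) and Dia p) implies Dia (Box (q and p) and p)), u
2. Box (q and p), u   [and-rule on 1]
3. not ((Box Box (q and p) and Dia p) implies Dia (Box (q and p) and p)), u   [and-rule on 1]
4. Box Box (q and p) and Dia p, u   [neg-implies-rule on 3]
5. not Dia (Box (q and p) and p), u   [neg-implies-rule on 3]
6. Box Box (q and p), u   [and-rule on 4]
7. Dia p, u   [and-rule on 4]
8. q and p, u   [Box-rule on 2 via uRu]
9. q, u   [and-rule on 8]
10. p, u   [and-rule on 8]
11. not (Box (q and p) and p), u   [neg-Dia-rule on 5 via uRu]
12. not Box (q and p), u   [neg-and-rule on 11 (branches; this branch)]
13. p, v   [Dia-rule on 7: fresh world v, uRv]
14. q and p, v   [Box-rule on 2 via uRv]
15. q, v   [and-rule on 14]
16. not (Box (q and p) and p), v   [neg-Dia-rule on 5 via uRv]
17. Box (q and p), v   [Box-rule on 6 via uRv]
18. not Box (q and p), v   [neg-and-rule on 16 (branches; this branch)]
19. not (q and p), w   [neg-Box-rule on 12: fresh world w, uRw]
20. q and p, w   [Box-rule on 2 via uRw]
21. q, w   [and-rule on 20]
22. p, w   [and-rule on 20]
23. not (Box (q and p) and p), w   [neg-Dia-rule on 5 via uRw]
24. Box (q and p), w   [Box-rule on 6 via uRw]
25. not p, w   [neg-and-rule on 19 (branches; this branch)]
Accessibility: uRu, uRv, uRw, vRv, wRw
Branch closes: p and not p both at w.
(One branch shown.) All branches close.

No, unsatisfiable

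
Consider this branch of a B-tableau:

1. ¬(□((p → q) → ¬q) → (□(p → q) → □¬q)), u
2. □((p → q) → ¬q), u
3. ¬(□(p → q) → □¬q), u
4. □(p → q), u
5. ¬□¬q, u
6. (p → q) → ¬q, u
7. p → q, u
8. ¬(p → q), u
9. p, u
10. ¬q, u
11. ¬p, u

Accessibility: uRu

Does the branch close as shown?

Both p and ¬p appear at u.

Yes, closed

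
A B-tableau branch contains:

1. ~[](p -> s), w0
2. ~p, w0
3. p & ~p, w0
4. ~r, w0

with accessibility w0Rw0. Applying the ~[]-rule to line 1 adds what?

a fresh world w1 with w0Rw1, and ~(p -> s) at w1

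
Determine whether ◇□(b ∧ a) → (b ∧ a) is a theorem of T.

Tableau for the negation ¬(◇□(b ∧ a) → (b ∧ a)):
1. ¬(◇□(b ∧ a) → (b ∧ a)), 0
2. ◇□(b ∧ a), 0
3. ¬(b ∧ a), 0
4. ¬a, 0
5. □(b ∧ a), 1
6. b ∧ a, 1
7. b, 1
8. a, 1
Accessibility: 0R0, 0R1, 1R1
The negation has an open branch (countermodel exists).

No, not valid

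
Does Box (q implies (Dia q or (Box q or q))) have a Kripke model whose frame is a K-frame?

1. Box (q implies (Dia q or (Box q or q))), 0

Yes, satisfiable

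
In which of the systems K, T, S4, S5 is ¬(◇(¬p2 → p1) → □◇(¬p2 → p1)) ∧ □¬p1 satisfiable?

S5-tableau for the formula:
1. ¬(◇(¬p2 → p1) → □◇(¬p2 → p1)) ∧ □¬p1, u
2. ¬(◇(¬p2 → p1) → □◇(¬p2 → p1)), u
3. □¬p1, u
4. ◇(¬p2 → p1), u
5. ¬□◇(¬p2 → p1), u
6. ¬p1, u
7. ¬p2 → p1, v
8. ¬p1, v
9. p2, v
10. ¬◇(¬p2 → p1), w
11. ¬p1, w
12. ¬(¬p2 → p1), u
13. ¬p2, u
14. ¬(¬p2 → p1), v
15. ¬p2, v
Accessibility: uRu, uRv, uRw, vRu, vRv, vRw, wRu, wRv, wRw
Branch closes: p2 and ¬p2 both at v.
Every branch closes (one shown): unsatisfiable in S5.
S4-tableau for the formula:
1. ¬(◇(¬p2 → p1) → □◇(¬p2 → p1)) ∧ □¬p1, u
2. ¬(◇(¬p2 → p1) → □◇(¬p2 → p1)), u
3. □¬p1, u
4. ◇(¬p2 → p1), u
5. ¬□◇(¬p2 → p1), u
6. ¬p1, u
7. ¬p2 → p1, v
8. ¬p1, v
9. p2, v
10. ¬◇(¬p2 → p1), w
11. ¬p1, w
12. ¬(¬p2 → p1), w
13. ¬p2, w
Accessibility: uRu, uRv, uRw, vRv, wRw
Complete open branch: satisfiable in S4, hence also in K, T (this S4-model is also a K-model and a T-model).

K, T, S4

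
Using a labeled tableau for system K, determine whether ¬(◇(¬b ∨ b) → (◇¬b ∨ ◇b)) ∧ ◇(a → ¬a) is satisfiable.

1. ¬(◇(¬b ∨ b) → (◇¬b ∨ ◇b)) ∧ ◇(a → ¬a), 0
2. ¬(◇(¬b ∨ b) → (◇¬b ∨ ◇b)), 0
3. ◇(a → ¬a), 0
4. ◇(¬b ∨ b), 0
5. ¬(◇¬b ∨ ◇b), 0
6. ¬◇¬b, 0
7. ¬◇b, 0
8. a → ¬a, 1
9. b, 1
10. ¬b, 1
Accessibility: 0R1
Branch closes: b and ¬b both at 1.
All branches of the tableau close; one closing branch shown above.

Unsatisfiable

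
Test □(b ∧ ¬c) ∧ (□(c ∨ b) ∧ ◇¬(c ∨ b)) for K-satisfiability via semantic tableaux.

1. □(b ∧ ¬c) ∧ (□(c ∨ b) ∧ ◇¬(c ∨ b)), 0
2. □(b ∧ ¬c), 0
3. □(c ∨ b) ∧ ◇¬(c ∨ b), 0
4. □(c ∨ b), 0
5. ◇¬(c ∨ b), 0
6. ¬(c ∨ b), 1
7. ¬c, 1
8. ¬b, 1
9. b ∧ ¬c, 1
10. b, 1
Accessibility: 0R1
Branch closes: b and ¬b both at 1.
Every branch closes; the branch above is one of them.

Unsatisfiable (every branch closes)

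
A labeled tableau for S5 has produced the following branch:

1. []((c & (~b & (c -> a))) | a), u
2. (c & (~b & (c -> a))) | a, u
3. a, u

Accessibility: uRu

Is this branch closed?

Open

No world carries both an atom and its negation.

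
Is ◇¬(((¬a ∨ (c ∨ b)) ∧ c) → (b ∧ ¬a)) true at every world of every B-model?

Tableau for the negation ¬◇¬(((¬a ∨ (c ∨ b)) ∧ c) → (b ∧ ¬a)):
1. ¬◇¬(((¬a ∨ (c ∨ b)) ∧ c) → (b ∧ ¬a)), u
2. ((¬a ∨ (c ∨ b)) ∧ c) → (b ∧ ¬a), u
3. b ∧ ¬a, u
4. b, u
5. ¬a, u
Accessibility: uRu
The negation has an open branch (countermodel exists).

No, not valid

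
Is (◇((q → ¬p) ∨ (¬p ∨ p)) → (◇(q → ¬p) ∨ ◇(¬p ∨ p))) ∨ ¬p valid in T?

Valid

Tableau for the negation ¬((◇((q → ¬p) ∨ (¬p ∨ p)) → (◇(q → ¬p) ∨ ◇(¬p ∨ p))) ∨ ¬p):
1. ¬((◇((q → ¬p) ∨ (¬p ∨ p)) → (◇(q → ¬p) ∨ ◇(¬p ∨ p))) ∨ ¬p), w0
2. ¬(◇((q → ¬p) ∨ (¬p ∨ p)) → (◇(q → ¬p) ∨ ◇(¬p ∨ p))), w0
3. p, w0
4. ◇((q → ¬p) ∨ (¬p ∨ p)), w0
5. ¬(◇(q → ¬p) ∨ ◇(¬p ∨ p)), w0
6. ¬◇(q → ¬p), w0
7. ¬◇(¬p ∨ p), w0
8. ¬(q → ¬p), w0
9. q, w0
10. ¬(¬p ∨ p), w0
11. ¬p, w0
Accessibility: w0Rw0
Branch closes: p and ¬p both at w0.
All branches of the negation close; one closing branch shown above.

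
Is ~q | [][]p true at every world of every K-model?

Not valid

Tableau for the negation ~(~q | [][]p):
1. ~(~q | [][]p), w0
2. q, w0
3. ~[][]p, w0
4. ~[]p, w1
5. ~p, w2
Accessibility: w0Rw1, w1Rw2
The negation has an open branch (countermodel exists).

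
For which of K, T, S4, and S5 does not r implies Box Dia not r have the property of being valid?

S5

S4-tableau for the negation not (not r implies Box Dia not r):
1. not (not r implies Box Dia not r), w0
2. not r, w0
3. not Box Dia not r, w0
4. not Dia not r, w1
5. r, w1
Accessibility: w0Rw0, w0Rw1, w1Rw1
Complete open branch: countermodel on an S4-frame, so not valid in S4, nor in K, T (the same frame is also a K-frame and a T-frame).
S5-tableau for the negation not (not r implies Box Dia not r):
1. not (not r implies Box Dia not r), w0
2. not r, w0
3. not Box Dia not r, w0
4. not Dia not r, w1
5. r, w0
Accessibility: w0Rw0, w0Rw1, w1Rw0, w1Rw1
Branch closes: r and not r both at w0.
Every branch closes (one shown): valid in S5.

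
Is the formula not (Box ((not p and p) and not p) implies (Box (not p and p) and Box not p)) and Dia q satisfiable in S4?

1. not (Box ((not p and p) and not p) implies (Box (not p and p) and Box not p)) and Dia q, u
2. not (Box ((not p and p) and not p) implies (Box (not p and p) and Box not p)), u
3. Dia q, u
4. Box ((not p and p) and not p), u
5. not (Box (not p and p) and Box not p), u
6. (not p and p) and not p, u
7. not p and p, u
8. not p, u
9. p, u
Accessibility: uRu
Branch closes: p and not p both at u.
(One branch shown.) All branches close.

Unsatisfiable (every branch closes)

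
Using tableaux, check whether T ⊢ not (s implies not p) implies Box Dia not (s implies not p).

No, not valid

Tableau for the negation not (not (s implies not p) implies Box Dia not (s implies not p)):
1. not (not (s implies not p) implies Box Dia not (s implies not p)), u
2. not (s implies not p), u   [neg-implies-rule on 1]
3. not Box Dia not (s implies not p), u   [neg-implies-rule on 1]
4. s, u   [neg-implies-rule on 2]
5. p, u   [neg-implies-rule on 2]
6. not Dia not (s implies not p), v   [neg-Box-rule on 3: fresh world v, uRv]
7. s implies not p, v   [neg-Dia-rule on 6 via vRv]
8. not p, v   [implies-rule on 7 (branches; this branch)]
Accessibility: uRu, uRv, vRv
The negation has an open branch (countermodel exists).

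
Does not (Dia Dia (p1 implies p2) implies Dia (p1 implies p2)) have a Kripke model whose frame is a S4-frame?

1. not (Dia Dia (p1 implies p2) implies Dia (p1 implies p2)), u
2. Dia Dia (p1 implies p2), u   [neg-implies-rule on 1]
3. not Dia (p1 implies p2), u   [neg-implies-rule on 1]
4. not (p1 implies p2), u   [neg-Dia-rule on 3 via uRu]
5. p1, u   [neg-implies-rule on 4]
6. not p2, u   [neg-implies-rule on 4]
7. Dia (p1 implies p2), v   [Dia-rule on 2: fresh world v, uRv]
8. not (p1 implies p2), v   [neg-Dia-rule on 3 via uRv]
9. p1, v   [neg-implies-rule on 8]
10. not p2, v   [neg-implies-rule on 8]
11. p1 implies p2, w   [Dia-rule on 7: fresh world w, vRw]
12. not (p1 implies p2), w   [neg-Dia-rule on 3 via uRw]
13. p1, w   [neg-implies-rule on 12]
14. not p2, w   [neg-implies-rule on 12]
15. p2, w   [implies-rule on 11 (branches; this branch)]
Accessibility: uRu, uRv, uRw, vRv, vRw, wRw
Branch closes: p2 and not p2 both at w.
(One branch shown.) All branches close.

No, unsatisfiable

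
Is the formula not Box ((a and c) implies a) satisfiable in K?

1. not Box ((a and c) implies a), 0
2. not ((a and c) implies a), 1
3. a and c, 1
4. not a, 1
5. a, 1
6. c, 1
Accessibility: 0R1
Branch closes: a and not a both at 1.
All branches of the tableau close; one closing branch shown above.

Unsatisfiable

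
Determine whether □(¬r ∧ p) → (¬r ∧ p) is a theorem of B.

Tableau for the negation ¬(□(¬r ∧ p) → (¬r ∧ p)):
1. ¬(□(¬r ∧ p) → (¬r ∧ p)), w0
2. □(¬r ∧ p), w0
3. ¬(¬r ∧ p), w0
4. ¬r ∧ p, w0
5. ¬r, w0
6. p, w0
7. ¬p, w0
Accessibility: w0Rw0
Branch closes: p and ¬p both at w0.
All branches of the negation close; one closing branch shown above.

Yes, valid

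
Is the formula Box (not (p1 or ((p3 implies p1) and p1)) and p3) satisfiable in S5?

1. Box (not (p1 or ((p3 implies p1) and p1)) and p3), w0
2. not (p1 or ((p3 implies p1) and p1)) and p3, w0
3. not (p1 or ((p3 implies p1) and p1)), w0
4. p3, w0
5. not p1, w0
6. not ((p3 implies p1) and p1), w0
Accessibility: w0Rw0

Yes, satisfiable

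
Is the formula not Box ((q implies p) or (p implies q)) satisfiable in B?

Unsatisfiable

1. not Box ((q implies p) or (p implies q)), w0
2. not ((q implies p) or (p implies q)), w1
3. not (q implies p), w1
4. not (p implies q), w1
5. q, w1
6. not p, w1
7. p, w1
8. not q, w1
Accessibility: w0Rw0, w0Rw1, w1Rw0, w1Rw1
Branch closes: p and not p both at w1.
Every branch closes; the branch above is one of them.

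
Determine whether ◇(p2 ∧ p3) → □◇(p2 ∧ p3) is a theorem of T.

Tableau for the negation ¬(◇(p2 ∧ p3) → □◇(p2 ∧ p3)):
1. ¬(◇(p2 ∧ p3) → □◇(p2 ∧ p3)), 0
2. ◇(p2 ∧ p3), 0
3. ¬□◇(p2 ∧ p3), 0
4. p2 ∧ p3, 1
5. p2, 1
6. p3, 1
7. ¬◇(p2 ∧ p3), 2
8. ¬(p2 ∧ p3), 2
9. ¬p3, 2
Accessibility: 0R0, 0R1, 0R2, 1R1, 2R2
The negation has an open branch (countermodel exists).

No, not valid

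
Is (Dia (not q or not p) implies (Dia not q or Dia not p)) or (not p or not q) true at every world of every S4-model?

Tableau for the negation not ((Dia (not q or not p) implies (Dia not q or Dia not p)) or (not p or not q)):
1. not ((Dia (not q or not p) implies (Dia not q or Dia not p)) or (not p or not q)), w0
2. not (Dia (not q or not p) implies (Dia not q or Dia not p)), w0
3. not (not p or not q), w0
4. Dia (not q or not p), w0
5. not (Dia not q or Dia not p), w0
6. p, w0
7. q, w0
8. not Dia not q, w0
9. not Dia not p, w0
10. not q or not p, w1
11. q, w1
12. p, w1
13. not p, w1
Accessibility: w0Rw0, w0Rw1, w1Rw1
Branch closes: p and not p both at w1.
All branches of the negation close; one closing branch shown above.

Valid in S4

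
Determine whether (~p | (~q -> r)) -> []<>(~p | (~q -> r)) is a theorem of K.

Tableau for the negation ~((~p | (~q -> r)) -> []<>(~p | (~q -> r))):
1. ~((~p | (~q -> r)) -> []<>(~p | (~q -> r))), w0
2. ~p | (~q -> r), w0
3. ~[]<>(~p | (~q -> r)), w0
4. ~q -> r, w0
5. r, w0
6. ~<>(~p | (~q -> r)), w1
Accessibility: w0Rw1
The negation has an open branch (countermodel exists).

Not valid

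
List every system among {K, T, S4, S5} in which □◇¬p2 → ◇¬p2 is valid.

T-tableau for the negation ¬(□◇¬p2 → ◇¬p2):
1. ¬(□◇¬p2 → ◇¬p2), 0
2. □◇¬p2, 0
3. ¬◇¬p2, 0
4. ◇¬p2, 0
5. p2, 0
6. ¬p2, 1
7. ◇¬p2, 1
8. p2, 1
Accessibility: 0R0, 0R1, 1R1
Branch closes: p2 and ¬p2 both at 1.
Every branch closes (one shown): valid in T, hence also in S4, S5 (every theorem of T is a theorem of S4 and S5).
K-tableau for the negation ¬(□◇¬p2 → ◇¬p2):
1. ¬(□◇¬p2 → ◇¬p2), 0
2. □◇¬p2, 0
3. ¬◇¬p2, 0
Complete open branch: countermodel on a K-frame, so not valid in K.

T, S4, S5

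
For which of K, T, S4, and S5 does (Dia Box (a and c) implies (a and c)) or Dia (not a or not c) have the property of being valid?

T, S4, S5

K-tableau for the negation not ((Dia Box (a and c) implies (a and c)) or Dia (not a or not c)):
1. not ((Dia Box (a and c) implies (a and c)) or Dia (not a or not c)), u
2. not (Dia Box (a and c) implies (a and c)), u
3. not Dia (not a or not c), u
4. Dia Box (a and c), u
5. not (a and c), u
6. not c, u
7. Box (a and c), v
8. not (not a or not c), v
9. a, v
10. c, v
Accessibility: uRv
Complete open branch: countermodel on a K-frame, so not valid in K.
T-tableau for the negation not ((Dia Box (a and c) implies (a and c)) or Dia (not a or not c)):
1. not ((Dia Box (a and c) implies (a and c)) or Dia (not a or not c)), u
2. not (Dia Box (a and c) implies (a and c)), u
3. not Dia (not a or not c), u
4. Dia Box (a and c), u
5. not (a and c), u
6. not (not a or not c), u
7. a, u
8. c, u
9. not c, u
Accessibility: uRu
Branch closes: c and not c both at u.
Every branch closes (one shown): valid in T, hence also in S4, S5 (every theorem of T is a theorem of S4 and S5).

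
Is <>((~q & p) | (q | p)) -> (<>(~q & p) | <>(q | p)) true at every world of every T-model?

Tableau for the negation ~(<>((~q & p) | (q | p)) -> (<>(~q & p) | <>(q | p))):
1. ~(<>((~q & p) | (q | p)) -> (<>(~q & p) | <>(q | p))), w0
2. <>((~q & p) | (q | p)), w0
3. ~(<>(~q & p) | <>(q | p)), w0
4. ~<>(~q & p), w0
5. ~<>(q | p), w0
6. ~(~q & p), w0
7. ~(q | p), w0
8. ~q, w0
9. ~p, w0
10. (~q & p) | (q | p), w1
11. ~(~q & p), w1
12. ~(q | p), w1
13. ~q, w1
14. ~p, w1
15. q | p, w1
16. p, w1
Accessibility: w0Rw0, w0Rw1, w1Rw1
Branch closes: p and ~p both at w1.
Every branch of the negation's tableau closes; the branch above is one of them.

Valid in T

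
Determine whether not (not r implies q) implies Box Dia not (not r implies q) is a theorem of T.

Tableau for the negation not (not (not r implies q) implies Box Dia not (not r implies q)):
1. not (not (not r implies q) implies Box Dia not (not r implies q)), u
2. not (not r implies q), u
3. not Box Dia not (not r implies q), u
4. not r, u
5. not q, u
6. not Dia not (not r implies q), v
7. not r implies q, v
8. q, v
Accessibility: uRu, uRv, vRv
The negation has an open branch (countermodel exists).

Invalid (countermodel exists)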